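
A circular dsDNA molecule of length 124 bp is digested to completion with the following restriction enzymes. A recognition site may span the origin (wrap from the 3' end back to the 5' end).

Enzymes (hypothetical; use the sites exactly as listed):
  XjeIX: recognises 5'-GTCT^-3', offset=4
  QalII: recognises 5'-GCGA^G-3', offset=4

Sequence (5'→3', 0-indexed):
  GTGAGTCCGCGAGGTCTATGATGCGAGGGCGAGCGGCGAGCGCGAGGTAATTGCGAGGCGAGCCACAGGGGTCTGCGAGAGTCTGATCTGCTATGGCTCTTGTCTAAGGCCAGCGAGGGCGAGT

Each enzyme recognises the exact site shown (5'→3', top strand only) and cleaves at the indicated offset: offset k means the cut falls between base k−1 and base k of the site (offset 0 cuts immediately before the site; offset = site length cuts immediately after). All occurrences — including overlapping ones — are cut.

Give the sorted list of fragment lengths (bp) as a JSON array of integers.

Scan for sites:
  XjeIX GTCT/4: at [13, 70, 80, 101] ⇒ [17, 74, 84, 105]
  QalII GCGAG/4: at [8, 22, 28, 35, 41, 52, 57, 74, 112, 118] ⇒ [12, 26, 32, 39, 45, 56, 61, 78, 116, 122]

Pooled cuts: [12, 17, 26, 32, 39, 45, 56, 61, 74, 78, 84, 105, 116, 122]

Fragment lengths:
  12→17: 5 bp
  17→26: 9 bp
  26→32: 6 bp
  32→39: 7 bp
  39→45: 6 bp
  45→56: 11 bp
  56→61: 5 bp
  61→74: 13 bp
  74→78: 4 bp
  78→84: 6 bp
  84→105: 21 bp
  105→116: 11 bp
  116→122: 6 bp
  122→12 (wrap): 124-122+12 = 14 bp

[4,5,5,6,6,6,6,7,9,11,11,13,14,21]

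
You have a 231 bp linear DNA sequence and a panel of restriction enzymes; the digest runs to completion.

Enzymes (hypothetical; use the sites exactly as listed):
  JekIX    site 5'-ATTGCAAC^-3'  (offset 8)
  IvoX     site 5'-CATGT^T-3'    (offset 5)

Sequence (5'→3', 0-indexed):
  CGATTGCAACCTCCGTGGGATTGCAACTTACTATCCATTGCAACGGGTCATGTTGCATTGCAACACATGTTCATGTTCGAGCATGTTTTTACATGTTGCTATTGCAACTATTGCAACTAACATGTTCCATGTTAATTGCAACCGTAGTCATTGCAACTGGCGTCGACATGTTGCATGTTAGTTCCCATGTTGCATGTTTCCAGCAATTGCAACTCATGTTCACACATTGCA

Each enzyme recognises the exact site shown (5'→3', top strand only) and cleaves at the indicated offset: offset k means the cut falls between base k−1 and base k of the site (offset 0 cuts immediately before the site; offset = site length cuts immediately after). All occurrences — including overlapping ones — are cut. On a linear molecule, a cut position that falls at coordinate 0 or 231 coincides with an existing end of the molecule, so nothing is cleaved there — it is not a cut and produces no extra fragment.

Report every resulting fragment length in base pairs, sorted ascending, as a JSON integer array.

[6,6,6,7,7,7,8,9,9,10,10,10,10,11,12,12,12,14,15,16,17,17]

Per-enzyme occurrences:
  JekIX (ATTGCAAC, off=8): starts [2, 19, 36, 56, 100, 109, 134, 149, 205] → cuts [10, 27, 44, 64, 108, 117, 142, 157, 213]
  IvoX (CATGTT, off=5): starts [48, 65, 71, 81, 91, 120, 127, 166, 173, 185, 192, 214] → cuts [53, 70, 76, 86, 96, 125, 132, 171, 178, 190, 197, 219]

All cut coordinates (distinct, sorted): [10, 27, 44, 53, 64, 70, 76, 86, 96, 108, 117, 125, 132, 142, 157, 171, 178, 190, 197, 213, 219]

Fragments:
  [0,10): 10 bp
  [10,27): 17 bp
  [27,44): 17 bp
  [44,53): 9 bp
  [53,64): 11 bp
  [64,70): 6 bp
  [70,76): 6 bp
  [76,86): 10 bp
  [86,96): 10 bp
  [96,108): 12 bp
  [108,117): 9 bp
  [117,125): 8 bp
  [125,132): 7 bp
  [132,142): 10 bp
  [142,157): 15 bp
  [157,171): 14 bp
  [171,178): 7 bp
  [178,190): 12 bp
  [190,197): 7 bp
  [197,213): 16 bp
  [213,219): 6 bp
  [219,231): 12 bp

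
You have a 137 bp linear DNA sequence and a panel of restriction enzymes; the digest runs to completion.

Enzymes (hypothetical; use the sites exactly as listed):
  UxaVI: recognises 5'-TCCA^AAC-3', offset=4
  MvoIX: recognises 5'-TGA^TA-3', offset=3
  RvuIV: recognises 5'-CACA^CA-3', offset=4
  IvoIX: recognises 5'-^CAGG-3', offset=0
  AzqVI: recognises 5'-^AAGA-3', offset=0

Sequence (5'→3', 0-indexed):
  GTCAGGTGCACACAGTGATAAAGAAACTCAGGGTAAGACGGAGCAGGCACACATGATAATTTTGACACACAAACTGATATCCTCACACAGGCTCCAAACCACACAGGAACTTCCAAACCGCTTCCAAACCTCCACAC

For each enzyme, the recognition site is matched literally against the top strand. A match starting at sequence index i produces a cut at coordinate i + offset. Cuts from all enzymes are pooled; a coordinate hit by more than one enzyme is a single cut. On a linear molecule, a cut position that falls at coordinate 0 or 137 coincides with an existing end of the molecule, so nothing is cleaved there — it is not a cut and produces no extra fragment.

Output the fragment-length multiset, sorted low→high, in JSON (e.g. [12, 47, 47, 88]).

[2,2,5,6,6,7,8,8,8,9,9,10,10,11,11,12,13]

Site scan:
  UxaVI (TCCAAAC, off=4): starts [92, 111, 122] → cuts [96, 115, 126]
  MvoIX (TGATA, off=3): starts [15, 53, 74] → cuts [18, 56, 77]
  RvuIV (CACACA, off=4): starts [8, 47, 65, 83, 99] → cuts [12, 51, 69, 87, 103]
  IvoIX (CAGG, off=0): starts [2, 28, 43, 87, 103] → cuts [2, 28, 43, 87, 103]
  AzqVI (AAGA, off=0): starts [20, 34] → cuts [20, 34]

Pooled cuts: [2, 12, 18, 20, 28, 34, 43, 51, 56, 69, 77, 87, 96, 103, 115, 126]

Fragment lengths:
  [0,2): 2 bp
  [2,12): 10 bp
  [12,18): 6 bp
  [18,20): 2 bp
  [20,28): 8 bp
  [28,34): 6 bp
  [34,43): 9 bp
  [43,51): 8 bp
  [51,56): 5 bp
  [56,69): 13 bp
  [69,77): 8 bp
  [77,87): 10 bp
  [87,96): 9 bp
  [96,103): 7 bp
  [103,115): 12 bp
  [115,126): 11 bp
  [126,137): 11 bp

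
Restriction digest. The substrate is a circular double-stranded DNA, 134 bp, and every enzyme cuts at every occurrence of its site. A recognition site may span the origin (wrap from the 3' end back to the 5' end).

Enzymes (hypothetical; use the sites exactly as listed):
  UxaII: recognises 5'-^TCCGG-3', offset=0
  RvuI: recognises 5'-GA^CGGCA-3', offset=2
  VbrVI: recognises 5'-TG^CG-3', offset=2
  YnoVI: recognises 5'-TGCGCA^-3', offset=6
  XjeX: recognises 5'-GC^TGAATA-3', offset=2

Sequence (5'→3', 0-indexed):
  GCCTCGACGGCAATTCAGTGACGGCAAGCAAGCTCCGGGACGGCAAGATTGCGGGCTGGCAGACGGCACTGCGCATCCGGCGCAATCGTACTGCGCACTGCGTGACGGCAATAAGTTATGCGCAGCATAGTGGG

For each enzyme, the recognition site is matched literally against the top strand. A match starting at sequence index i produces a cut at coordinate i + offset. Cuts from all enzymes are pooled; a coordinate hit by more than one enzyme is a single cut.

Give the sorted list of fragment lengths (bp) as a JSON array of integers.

[3,4,4,4,5,7,8,11,12,12,14,15,17,18]

Per-enzyme occurrences:
  UxaII (TCCGG, off=0): starts [33, 75] → cuts [33, 75]
  RvuI (GACGGCA, off=2): starts [5, 19, 38, 61, 103] → cuts [7, 21, 40, 63, 105]
  VbrVI (TGCG, off=2): starts [49, 69, 91, 98, 118] → cuts [51, 71, 93, 100, 120]
  YnoVI (TGCGCA, off=6): starts [69, 91, 118] → cuts [75, 97, 124]
  XjeX (GCTGAATA, off=2): no sites

Pooled cuts: [7, 21, 33, 40, 51, 63, 71, 75, 93, 97, 100, 105, 120, 124]

Fragments:
  7→21: 14 bp
  21→33: 12 bp
  33→40: 7 bp
  40→51: 11 bp
  51→63: 12 bp
  63→71: 8 bp
  71→75: 4 bp
  75→93: 18 bp
  93→97: 4 bp
  97→100: 3 bp
  100→105: 5 bp
  105→120: 15 bp
  120→124: 4 bp
  124→7 (wrap): 134-124+7 = 17 bp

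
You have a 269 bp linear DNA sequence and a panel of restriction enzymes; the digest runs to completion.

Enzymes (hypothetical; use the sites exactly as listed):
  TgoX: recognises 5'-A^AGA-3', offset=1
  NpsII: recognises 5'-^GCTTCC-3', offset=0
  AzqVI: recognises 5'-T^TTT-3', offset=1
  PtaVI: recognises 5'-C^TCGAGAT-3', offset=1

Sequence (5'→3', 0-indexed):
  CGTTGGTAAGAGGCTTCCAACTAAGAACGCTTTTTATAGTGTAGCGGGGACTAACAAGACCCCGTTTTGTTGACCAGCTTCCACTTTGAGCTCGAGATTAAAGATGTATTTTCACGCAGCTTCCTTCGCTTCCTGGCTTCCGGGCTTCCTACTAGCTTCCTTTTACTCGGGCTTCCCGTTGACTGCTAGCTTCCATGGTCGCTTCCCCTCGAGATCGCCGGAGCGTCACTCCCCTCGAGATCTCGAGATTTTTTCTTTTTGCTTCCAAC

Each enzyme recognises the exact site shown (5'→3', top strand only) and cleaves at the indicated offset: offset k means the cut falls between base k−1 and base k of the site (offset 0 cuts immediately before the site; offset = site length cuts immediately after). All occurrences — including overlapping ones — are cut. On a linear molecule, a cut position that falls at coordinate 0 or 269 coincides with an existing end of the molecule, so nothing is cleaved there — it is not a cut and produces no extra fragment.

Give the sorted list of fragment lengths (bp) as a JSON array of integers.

Per-enzyme occurrences:
  TgoX AAGA/1: at [7, 22, 55, 100] ⇒ [8, 23, 56, 101]
  NpsII GCTTCC/0: at [12, 76, 118, 127, 135, 143, 154, 170, 188, 200, 260] ⇒ [12, 76, 118, 127, 135, 143, 154, 170, 188, 200, 260]
  AzqVI TTTT/1: at [30, 31, 64, 108, 160, 248, 249, 250, 255, 256] ⇒ [31, 32, 65, 109, 161, 249, 250, 251, 256, 257]
  PtaVI CTCGAGAT/1: at [90, 207, 233, 241] ⇒ [91, 208, 234, 242]

All cut coordinates (distinct, sorted): [8, 12, 23, 31, 32, 56, 65, 76, 91, 101, 109, 118, 127, 135, 143, 154, 161, 170, 188, 200, 208, 234, 242, 249, 250, 251, 256, 257, 260]

Fragments:
  [0,8): 8 bp
  [8,12): 4 bp
  [12,23): 11 bp
  [23,31): 8 bp
  [31,32): 1 bp
  [32,56): 24 bp
  [56,65): 9 bp
  [65,76): 11 bp
  [76,91): 15 bp
  [91,101): 10 bp
  [101,109): 8 bp
  [109,118): 9 bp
  [118,127): 9 bp
  [127,135): 8 bp
  [135,143): 8 bp
  [143,154): 11 bp
  [154,161): 7 bp
  [161,170): 9 bp
  [170,188): 18 bp
  [188,200): 12 bp
  [200,208): 8 bp
  [208,234): 26 bp
  [234,242): 8 bp
  [242,249): 7 bp
  [249,250): 1 bp
  [250,251): 1 bp
  [251,256): 5 bp
  [256,257): 1 bp
  [257,260): 3 bp
  [260,269): 9 bp

[1,1,1,1,3,4,5,7,7,8,8,8,8,8,8,8,9,9,9,9,9,10,11,11,11,12,15,18,24,26]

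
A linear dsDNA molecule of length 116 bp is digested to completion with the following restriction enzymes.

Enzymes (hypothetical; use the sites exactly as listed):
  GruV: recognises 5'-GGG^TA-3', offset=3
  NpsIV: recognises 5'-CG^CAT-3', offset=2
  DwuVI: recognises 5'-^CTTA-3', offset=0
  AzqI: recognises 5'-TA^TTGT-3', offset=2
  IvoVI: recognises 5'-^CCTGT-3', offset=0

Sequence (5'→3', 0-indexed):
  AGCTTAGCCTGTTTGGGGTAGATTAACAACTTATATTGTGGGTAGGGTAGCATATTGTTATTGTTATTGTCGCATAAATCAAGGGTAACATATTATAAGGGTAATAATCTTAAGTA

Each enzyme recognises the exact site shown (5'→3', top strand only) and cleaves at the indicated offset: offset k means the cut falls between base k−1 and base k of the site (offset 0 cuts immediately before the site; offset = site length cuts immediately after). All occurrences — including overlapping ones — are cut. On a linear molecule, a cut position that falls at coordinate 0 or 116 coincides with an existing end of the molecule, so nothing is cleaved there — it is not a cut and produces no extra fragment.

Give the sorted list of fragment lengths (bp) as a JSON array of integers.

[2,5,5,6,6,6,6,7,7,7,8,11,11,13,16]

Scan for sites:
  GruV (GGGTA, off=3): starts [15, 39, 44, 82, 98] → cuts [18, 42, 47, 85, 101]
  NpsIV (CGCAT, off=2): starts [70] → cuts [72]
  DwuVI (CTTA, off=0): starts [2, 29, 108] → cuts [2, 29, 108]
  AzqI (TATTGT, off=2): starts [33, 52, 58, 64] → cuts [35, 54, 60, 66]
  IvoVI (CCTGT, off=0): starts [7] → cuts [7]

Pooled cuts: [2, 7, 18, 29, 35, 42, 47, 54, 60, 66, 72, 85, 101, 108]

Fragments:
  [0,2): 2 bp
  [2,7): 5 bp
  [7,18): 11 bp
  [18,29): 11 bp
  [29,35): 6 bp
  [35,42): 7 bp
  [42,47): 5 bp
  [47,54): 7 bp
  [54,60): 6 bp
  [60,66): 6 bp
  [66,72): 6 bp
  [72,85): 13 bp
  [85,101): 16 bp
  [101,108): 7 bp
  [108,116): 8 bp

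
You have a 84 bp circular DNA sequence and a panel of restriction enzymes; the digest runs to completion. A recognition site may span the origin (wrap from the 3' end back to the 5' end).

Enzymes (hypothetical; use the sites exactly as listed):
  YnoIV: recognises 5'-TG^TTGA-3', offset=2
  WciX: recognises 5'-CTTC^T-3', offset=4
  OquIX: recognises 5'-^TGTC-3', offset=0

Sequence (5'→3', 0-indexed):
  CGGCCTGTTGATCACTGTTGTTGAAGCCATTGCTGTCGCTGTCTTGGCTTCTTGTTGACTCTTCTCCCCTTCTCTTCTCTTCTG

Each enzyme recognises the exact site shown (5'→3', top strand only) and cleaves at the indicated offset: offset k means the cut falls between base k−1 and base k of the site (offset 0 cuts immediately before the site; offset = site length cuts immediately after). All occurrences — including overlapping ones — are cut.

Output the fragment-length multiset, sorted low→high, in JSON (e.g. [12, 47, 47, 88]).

Site scan:
  YnoIV (TGTTGA, off=2): starts [5, 18, 52] → cuts [7, 20, 54]
  WciX (CTTCT, off=4): starts [47, 60, 68, 73, 78] → cuts [51, 64, 72, 77, 82]
  OquIX (TGTC, off=0): starts [33, 39] → cuts [33, 39]

Pooled cuts: [7, 20, 33, 39, 51, 54, 64, 72, 77, 82]

Fragment lengths:
  7→20: 13 bp
  20→33: 13 bp
  33→39: 6 bp
  39→51: 12 bp
  51→54: 3 bp
  54→64: 10 bp
  64→72: 8 bp
  72→77: 5 bp
  77→82: 5 bp
  82→7 (wrap): 84-82+7 = 9 bp

[3,5,5,6,8,9,10,12,13,13]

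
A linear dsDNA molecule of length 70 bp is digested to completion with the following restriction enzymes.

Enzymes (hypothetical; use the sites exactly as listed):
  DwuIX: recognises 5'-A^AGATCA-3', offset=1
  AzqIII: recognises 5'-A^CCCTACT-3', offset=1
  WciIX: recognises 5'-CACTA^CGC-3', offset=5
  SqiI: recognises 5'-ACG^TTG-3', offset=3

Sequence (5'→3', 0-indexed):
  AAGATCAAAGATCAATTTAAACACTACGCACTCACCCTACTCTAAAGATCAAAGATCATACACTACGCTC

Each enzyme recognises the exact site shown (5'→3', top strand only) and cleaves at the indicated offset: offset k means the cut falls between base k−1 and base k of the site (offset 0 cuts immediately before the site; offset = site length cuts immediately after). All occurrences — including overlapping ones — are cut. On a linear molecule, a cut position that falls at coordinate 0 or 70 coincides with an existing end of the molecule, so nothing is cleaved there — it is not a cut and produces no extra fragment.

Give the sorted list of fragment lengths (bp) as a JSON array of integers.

Per-enzyme occurrences:
  DwuIX AAGATCA/1: at [0, 7, 44, 51] ⇒ [1, 8, 45, 52]
  AzqIII ACCCTACT/1: at [33] ⇒ [34]
  WciIX CACTACGC/5: at [21, 60] ⇒ [26, 65]
  SqiI (ACGTTG, off=3): no sites

Pooled cuts: [1, 8, 26, 34, 45, 52, 65]

Fragment lengths:
  [0,1): 1 bp
  [1,8): 7 bp
  [8,26): 18 bp
  [26,34): 8 bp
  [34,45): 11 bp
  [45,52): 7 bp
  [52,65): 13 bp
  [65,70): 5 bp

[1,5,7,7,8,11,13,18]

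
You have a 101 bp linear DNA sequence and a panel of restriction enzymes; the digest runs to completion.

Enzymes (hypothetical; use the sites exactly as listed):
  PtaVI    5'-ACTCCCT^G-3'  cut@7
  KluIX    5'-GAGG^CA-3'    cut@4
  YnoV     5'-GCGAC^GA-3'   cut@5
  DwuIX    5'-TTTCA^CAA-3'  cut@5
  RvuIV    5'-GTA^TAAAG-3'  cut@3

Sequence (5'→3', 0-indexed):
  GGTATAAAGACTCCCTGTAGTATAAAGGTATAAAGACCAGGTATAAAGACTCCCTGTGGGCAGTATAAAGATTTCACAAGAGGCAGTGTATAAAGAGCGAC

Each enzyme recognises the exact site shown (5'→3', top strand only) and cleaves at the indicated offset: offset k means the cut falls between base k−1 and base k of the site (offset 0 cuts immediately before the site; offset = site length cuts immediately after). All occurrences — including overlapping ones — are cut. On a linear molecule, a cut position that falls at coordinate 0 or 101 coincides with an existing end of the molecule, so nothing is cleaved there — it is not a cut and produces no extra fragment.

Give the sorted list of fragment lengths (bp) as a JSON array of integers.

[4,6,7,7,8,10,11,11,12,12,13]

Per-enzyme occurrences:
  PtaVI ACTCCCTG/7: at [9, 48] ⇒ [16, 55]
  KluIX GAGGCA/4: at [79] ⇒ [83]
  YnoV (GCGACGA, off=5): no sites
  DwuIX TTTCACAA/5: at [71] ⇒ [76]
  RvuIV GTATAAAG/3: at [1, 19, 27, 40, 62, 87] ⇒ [4, 22, 30, 43, 65, 90]

All cut coordinates (distinct, sorted): [4, 16, 22, 30, 43, 55, 65, 76, 83, 90]

Fragment lengths:
  [0,4): 4 bp
  [4,16): 12 bp
  [16,22): 6 bp
  [22,30): 8 bp
  [30,43): 13 bp
  [43,55): 12 bp
  [55,65): 10 bp
  [65,76): 11 bp
  [76,83): 7 bp
  [83,90): 7 bp
  [90,101): 11 bp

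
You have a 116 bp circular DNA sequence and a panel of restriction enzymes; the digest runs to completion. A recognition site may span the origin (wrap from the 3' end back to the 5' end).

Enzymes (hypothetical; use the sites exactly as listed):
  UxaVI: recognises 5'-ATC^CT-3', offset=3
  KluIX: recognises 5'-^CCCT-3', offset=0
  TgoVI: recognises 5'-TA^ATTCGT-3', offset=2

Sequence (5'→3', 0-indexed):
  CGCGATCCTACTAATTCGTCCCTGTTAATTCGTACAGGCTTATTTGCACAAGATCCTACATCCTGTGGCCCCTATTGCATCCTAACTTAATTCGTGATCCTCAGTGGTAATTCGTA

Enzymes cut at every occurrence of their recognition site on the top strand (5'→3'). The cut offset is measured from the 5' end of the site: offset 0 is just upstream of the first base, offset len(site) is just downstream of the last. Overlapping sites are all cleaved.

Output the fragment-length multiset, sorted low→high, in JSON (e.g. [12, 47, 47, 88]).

Per-enzyme occurrences:
  UxaVI (ATCCT, off=3): starts [4, 52, 59, 78, 96] → cuts [7, 55, 62, 81, 99]
  KluIX (CCCT, off=0): starts [19, 69] → cuts [19, 69]
  TgoVI (TAATTCGT, off=2): starts [11, 25, 87, 107] → cuts [13, 27, 89, 109]

All cut coordinates (distinct, sorted): [7, 13, 19, 27, 55, 62, 69, 81, 89, 99, 109]

Fragments:
  7→13: 6 bp
  13→19: 6 bp
  19→27: 8 bp
  27→55: 28 bp
  55→62: 7 bp
  62→69: 7 bp
  69→81: 12 bp
  81→89: 8 bp
  89→99: 10 bp
  99→109: 10 bp
  109→7 (wrap): 116-109+7 = 14 bp

[6,6,7,7,8,8,10,10,12,14,28]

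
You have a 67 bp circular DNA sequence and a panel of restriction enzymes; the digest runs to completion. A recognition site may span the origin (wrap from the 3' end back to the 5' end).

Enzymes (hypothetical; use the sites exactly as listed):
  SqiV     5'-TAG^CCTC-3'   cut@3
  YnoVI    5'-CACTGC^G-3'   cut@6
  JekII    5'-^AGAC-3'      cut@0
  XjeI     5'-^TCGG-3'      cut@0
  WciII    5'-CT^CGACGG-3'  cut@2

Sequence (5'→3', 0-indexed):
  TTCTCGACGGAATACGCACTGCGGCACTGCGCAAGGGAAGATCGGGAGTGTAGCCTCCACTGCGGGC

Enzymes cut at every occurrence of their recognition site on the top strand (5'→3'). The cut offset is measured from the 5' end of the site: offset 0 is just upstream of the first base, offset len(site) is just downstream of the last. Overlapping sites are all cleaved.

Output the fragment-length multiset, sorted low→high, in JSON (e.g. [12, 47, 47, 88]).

Scan for sites:
  SqiV (TAGCCTC, off=3): starts [50] → cuts [53]
  YnoVI (CACTGCG, off=6): starts [16, 24, 57] → cuts [22, 30, 63]
  JekII (AGAC, off=0): no sites
  XjeI (TCGG, off=0): starts [41] → cuts [41]
  WciII (CTCGACGG, off=2): starts [2] → cuts [4]

Pooled cuts: [4, 22, 30, 41, 53, 63]

Fragments:
  4→22: 18 bp
  22→30: 8 bp
  30→41: 11 bp
  41→53: 12 bp
  53→63: 10 bp
  63→4 (wrap): 67-63+4 = 8 bp

[8,8,10,11,12,18]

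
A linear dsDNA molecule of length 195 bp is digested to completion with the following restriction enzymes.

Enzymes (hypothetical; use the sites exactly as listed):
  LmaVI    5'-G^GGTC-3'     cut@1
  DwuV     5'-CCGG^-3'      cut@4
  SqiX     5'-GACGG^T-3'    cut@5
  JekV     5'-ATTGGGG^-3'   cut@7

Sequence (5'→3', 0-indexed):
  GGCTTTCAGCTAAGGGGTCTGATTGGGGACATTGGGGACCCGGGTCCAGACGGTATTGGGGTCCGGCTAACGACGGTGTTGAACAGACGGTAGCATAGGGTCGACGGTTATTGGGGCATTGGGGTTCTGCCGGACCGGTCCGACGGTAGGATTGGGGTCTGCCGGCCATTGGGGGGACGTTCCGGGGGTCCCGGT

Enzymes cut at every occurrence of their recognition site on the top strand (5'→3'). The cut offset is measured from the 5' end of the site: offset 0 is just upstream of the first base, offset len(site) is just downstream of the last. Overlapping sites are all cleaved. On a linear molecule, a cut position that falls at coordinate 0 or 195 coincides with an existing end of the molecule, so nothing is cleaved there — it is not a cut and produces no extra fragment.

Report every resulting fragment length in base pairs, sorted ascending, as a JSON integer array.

[1,1,1,2,2,5,5,5,6,8,8,8,8,8,9,9,9,9,9,9,10,10,11,13,14,15]

Scan for sites:
  LmaVI GGGTC/1: at [14, 41, 58, 97, 154, 185] ⇒ [15, 42, 59, 98, 155, 186]
  DwuV CCGG/4: at [39, 62, 129, 134, 161, 181, 190] ⇒ [43, 66, 133, 138, 165, 185, 194]
  SqiX GACGGT/5: at [48, 71, 85, 102, 141] ⇒ [53, 76, 90, 107, 146]
  JekV ATTGGGG/7: at [21, 30, 54, 109, 117, 150, 167] ⇒ [28, 37, 61, 116, 124, 157, 174]

Pooled cuts: [15, 28, 37, 42, 43, 53, 59, 61, 66, 76, 90, 98, 107, 116, 124, 133, 138, 146, 155, 157, 165, 174, 185, 186, 194]

Fragments:
  [0,15): 15 bp
  [15,28): 13 bp
  [28,37): 9 bp
  [37,42): 5 bp
  [42,43): 1 bp
  [43,53): 10 bp
  [53,59): 6 bp
  [59,61): 2 bp
  [61,66): 5 bp
  [66,76): 10 bp
  [76,90): 14 bp
  [90,98): 8 bp
  [98,107): 9 bp
  [107,116): 9 bp
  [116,124): 8 bp
  [124,133): 9 bp
  [133,138): 5 bp
  [138,146): 8 bp
  [146,155): 9 bp
  [155,157): 2 bp
  [157,165): 8 bp
  [165,174): 9 bp
  [174,185): 11 bp
  [185,186): 1 bp
  [186,194): 8 bp
  [194,195): 1 bp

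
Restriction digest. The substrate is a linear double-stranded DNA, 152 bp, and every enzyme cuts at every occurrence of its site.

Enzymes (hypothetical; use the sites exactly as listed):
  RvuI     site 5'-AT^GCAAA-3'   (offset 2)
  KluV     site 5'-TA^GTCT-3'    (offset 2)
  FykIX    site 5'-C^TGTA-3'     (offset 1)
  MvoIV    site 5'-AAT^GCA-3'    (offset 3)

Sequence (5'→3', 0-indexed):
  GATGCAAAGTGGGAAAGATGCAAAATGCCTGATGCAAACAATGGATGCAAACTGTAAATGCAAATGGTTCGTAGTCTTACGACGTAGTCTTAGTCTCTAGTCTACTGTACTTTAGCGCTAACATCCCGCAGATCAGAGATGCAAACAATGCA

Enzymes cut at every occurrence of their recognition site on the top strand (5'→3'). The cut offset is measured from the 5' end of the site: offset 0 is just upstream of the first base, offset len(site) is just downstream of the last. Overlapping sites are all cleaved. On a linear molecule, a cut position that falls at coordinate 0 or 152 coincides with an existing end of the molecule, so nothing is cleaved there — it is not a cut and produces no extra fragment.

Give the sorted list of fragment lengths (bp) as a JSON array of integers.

Scan for sites:
  RvuI ATGCAAA/2: at [1, 17, 31, 44, 57, 138] ⇒ [3, 19, 33, 46, 59, 140]
  KluV TAGTCT/2: at [71, 84, 90, 97] ⇒ [73, 86, 92, 99]
  FykIX CTGTA/1: at [51, 104] ⇒ [52, 105]
  MvoIV AATGCA/3: at [56, 146] ⇒ [59, 149]

Pooled cuts: [3, 19, 33, 46, 52, 59, 73, 86, 92, 99, 105, 140, 149]

Fragments:
  [0,3): 3 bp
  [3,19): 16 bp
  [19,33): 14 bp
  [33,46): 13 bp
  [46,52): 6 bp
  [52,59): 7 bp
  [59,73): 14 bp
  [73,86): 13 bp
  [86,92): 6 bp
  [92,99): 7 bp
  [99,105): 6 bp
  [105,140): 35 bp
  [140,149): 9 bp
  [149,152): 3 bp

[3,3,6,6,6,7,7,9,13,13,14,14,16,35]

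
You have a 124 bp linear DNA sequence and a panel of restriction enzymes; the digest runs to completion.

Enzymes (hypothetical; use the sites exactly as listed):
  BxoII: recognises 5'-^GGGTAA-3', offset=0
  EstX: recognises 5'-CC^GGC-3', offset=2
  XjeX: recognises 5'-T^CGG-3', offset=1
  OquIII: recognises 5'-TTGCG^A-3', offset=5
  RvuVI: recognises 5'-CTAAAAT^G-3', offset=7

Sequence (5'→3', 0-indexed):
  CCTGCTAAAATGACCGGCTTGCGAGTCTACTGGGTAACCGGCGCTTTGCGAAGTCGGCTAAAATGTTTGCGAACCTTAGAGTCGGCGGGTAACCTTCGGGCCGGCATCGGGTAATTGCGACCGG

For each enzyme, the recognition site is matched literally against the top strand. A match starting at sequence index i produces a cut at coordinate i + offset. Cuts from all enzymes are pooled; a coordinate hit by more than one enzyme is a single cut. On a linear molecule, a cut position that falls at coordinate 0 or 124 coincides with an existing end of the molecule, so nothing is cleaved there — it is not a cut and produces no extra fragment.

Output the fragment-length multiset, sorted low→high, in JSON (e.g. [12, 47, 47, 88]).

Site scan:
  BxoII (GGGTAA, off=0): starts [31, 86, 108] → cuts [31, 86, 108]
  EstX (CCGGC, off=2): starts [13, 37, 100] → cuts [15, 39, 102]
  XjeX (TCGG, off=1): starts [53, 81, 95, 106] → cuts [54, 82, 96, 107]
  OquIII (TTGCGA, off=5): starts [18, 45, 66, 114] → cuts [23, 50, 71, 119]
  RvuVI (CTAAAATG, off=7): starts [4, 57] → cuts [11, 64]

All cut coordinates (distinct, sorted): [11, 15, 23, 31, 39, 50, 54, 64, 71, 82, 86, 96, 102, 107, 108, 119]

Fragments:
  [0,11): 11 bp
  [11,15): 4 bp
  [15,23): 8 bp
  [23,31): 8 bp
  [31,39): 8 bp
  [39,50): 11 bp
  [50,54): 4 bp
  [54,64): 10 bp
  [64,71): 7 bp
  [71,82): 11 bp
  [82,86): 4 bp
  [86,96): 10 bp
  [96,102): 6 bp
  [102,107): 5 bp
  [107,108): 1 bp
  [108,119): 11 bp
  [119,124): 5 bp

[1,4,4,4,5,5,6,7,8,8,8,10,10,11,11,11,11]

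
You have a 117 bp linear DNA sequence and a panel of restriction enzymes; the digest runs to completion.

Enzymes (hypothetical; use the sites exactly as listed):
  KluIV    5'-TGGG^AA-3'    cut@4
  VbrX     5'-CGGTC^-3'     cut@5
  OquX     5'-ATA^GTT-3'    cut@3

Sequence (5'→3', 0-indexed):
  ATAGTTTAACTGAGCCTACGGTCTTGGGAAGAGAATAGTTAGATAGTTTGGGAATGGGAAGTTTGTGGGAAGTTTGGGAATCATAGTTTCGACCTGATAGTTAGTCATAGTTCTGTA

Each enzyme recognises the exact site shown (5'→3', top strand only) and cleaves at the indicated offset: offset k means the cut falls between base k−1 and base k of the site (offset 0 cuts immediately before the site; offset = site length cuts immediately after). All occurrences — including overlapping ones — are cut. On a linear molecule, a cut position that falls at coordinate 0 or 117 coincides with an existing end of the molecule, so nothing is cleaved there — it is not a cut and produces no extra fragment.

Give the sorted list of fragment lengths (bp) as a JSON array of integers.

[3,5,6,7,7,8,8,9,9,10,11,14,20]

Scan for sites:
  KluIV (TGGGAA, off=4): starts [24, 48, 54, 65, 74] → cuts [28, 52, 58, 69, 78]
  VbrX (CGGTC, off=5): starts [18] → cuts [23]
  OquX (ATAGTT, off=3): starts [0, 34, 42, 82, 96, 106] → cuts [3, 37, 45, 85, 99, 109]

Pooled cuts: [3, 23, 28, 37, 45, 52, 58, 69, 78, 85, 99, 109]

Fragments:
  [0,3): 3 bp
  [3,23): 20 bp
  [23,28): 5 bp
  [28,37): 9 bp
  [37,45): 8 bp
  [45,52): 7 bp
  [52,58): 6 bp
  [58,69): 11 bp
  [69,78): 9 bp
  [78,85): 7 bp
  [85,99): 14 bp
  [99,109): 10 bp
  [109,117): 8 bp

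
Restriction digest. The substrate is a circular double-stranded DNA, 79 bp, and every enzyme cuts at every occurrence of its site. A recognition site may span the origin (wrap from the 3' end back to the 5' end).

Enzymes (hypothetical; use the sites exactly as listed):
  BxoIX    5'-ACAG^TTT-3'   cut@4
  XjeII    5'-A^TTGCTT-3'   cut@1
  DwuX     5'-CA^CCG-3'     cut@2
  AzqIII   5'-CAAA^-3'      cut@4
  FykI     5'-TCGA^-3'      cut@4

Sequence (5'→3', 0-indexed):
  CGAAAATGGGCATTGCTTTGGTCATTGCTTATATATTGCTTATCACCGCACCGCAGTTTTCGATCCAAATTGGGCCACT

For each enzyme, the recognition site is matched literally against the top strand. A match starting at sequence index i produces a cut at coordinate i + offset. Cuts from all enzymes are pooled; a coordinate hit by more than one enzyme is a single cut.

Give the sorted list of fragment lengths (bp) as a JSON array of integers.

[5,6,9,10,11,12,13,13]

Per-enzyme occurrences:
  BxoIX (ACAGTTT, off=4): no sites
  XjeII ATTGCTT/1: at [11, 23, 34] ⇒ [12, 24, 35]
  DwuX CACCG/2: at [43, 48] ⇒ [45, 50]
  AzqIII CAAA/4: at [65] ⇒ [69]
  FykI TCGA/4: at [59, 78] ⇒ [3, 63]

Pooled cuts: [3, 12, 24, 35, 45, 50, 63, 69]

Fragment lengths:
  3→12: 9 bp
  12→24: 12 bp
  24→35: 11 bp
  35→45: 10 bp
  45→50: 5 bp
  50→63: 13 bp
  63→69: 6 bp
  69→3 (wrap): 79-69+3 = 13 bp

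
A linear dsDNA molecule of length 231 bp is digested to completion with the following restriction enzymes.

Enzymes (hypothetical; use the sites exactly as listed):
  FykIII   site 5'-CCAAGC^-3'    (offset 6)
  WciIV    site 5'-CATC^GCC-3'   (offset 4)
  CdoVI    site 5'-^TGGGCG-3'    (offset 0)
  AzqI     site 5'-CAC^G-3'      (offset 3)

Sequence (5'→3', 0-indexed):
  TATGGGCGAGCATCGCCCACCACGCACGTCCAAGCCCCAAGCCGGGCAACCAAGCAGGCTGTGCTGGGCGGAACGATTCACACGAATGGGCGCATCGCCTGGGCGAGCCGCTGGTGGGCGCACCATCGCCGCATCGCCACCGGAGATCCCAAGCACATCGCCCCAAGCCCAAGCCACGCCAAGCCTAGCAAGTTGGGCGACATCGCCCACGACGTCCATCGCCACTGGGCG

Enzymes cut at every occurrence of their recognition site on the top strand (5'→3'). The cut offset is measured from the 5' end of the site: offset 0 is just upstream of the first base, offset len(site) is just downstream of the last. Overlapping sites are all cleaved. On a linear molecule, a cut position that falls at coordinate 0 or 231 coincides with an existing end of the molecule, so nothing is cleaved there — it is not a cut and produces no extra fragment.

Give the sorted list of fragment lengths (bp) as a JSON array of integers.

Per-enzyme occurrences:
  FykIII CCAAGC/6: at [29, 36, 49, 148, 162, 168, 178] ⇒ [35, 42, 55, 154, 168, 174, 184]
  WciIV CATCGCC/4: at [10, 92, 123, 131, 155, 200, 216] ⇒ [14, 96, 127, 135, 159, 204, 220]
  CdoVI TGGGCG/0: at [2, 64, 86, 99, 114, 193, 225] ⇒ [2, 64, 86, 99, 114, 193, 225]
  AzqI CACG/3: at [20, 24, 80, 174, 207] ⇒ [23, 27, 83, 177, 210]

Pooled cuts: [2, 14, 23, 27, 35, 42, 55, 64, 83, 86, 96, 99, 114, 127, 135, 154, 159, 168, 174, 177, 184, 193, 204, 210, 220, 225]

Fragment lengths:
  [0,2): 2 bp
  [2,14): 12 bp
  [14,23): 9 bp
  [23,27): 4 bp
  [27,35): 8 bp
  [35,42): 7 bp
  [42,55): 13 bp
  [55,64): 9 bp
  [64,83): 19 bp
  [83,86): 3 bp
  [86,96): 10 bp
  [96,99): 3 bp
  [99,114): 15 bp
  [114,127): 13 bp
  [127,135): 8 bp
  [135,154): 19 bp
  [154,159): 5 bp
  [159,168): 9 bp
  [168,174): 6 bp
  [174,177): 3 bp
  [177,184): 7 bp
  [184,193): 9 bp
  [193,204): 11 bp
  [204,210): 6 bp
  [210,220): 10 bp
  [220,225): 5 bp
  [225,231): 6 bp

[2,3,3,3,4,5,5,6,6,6,7,7,8,8,9,9,9,9,10,10,11,12,13,13,15,19,19]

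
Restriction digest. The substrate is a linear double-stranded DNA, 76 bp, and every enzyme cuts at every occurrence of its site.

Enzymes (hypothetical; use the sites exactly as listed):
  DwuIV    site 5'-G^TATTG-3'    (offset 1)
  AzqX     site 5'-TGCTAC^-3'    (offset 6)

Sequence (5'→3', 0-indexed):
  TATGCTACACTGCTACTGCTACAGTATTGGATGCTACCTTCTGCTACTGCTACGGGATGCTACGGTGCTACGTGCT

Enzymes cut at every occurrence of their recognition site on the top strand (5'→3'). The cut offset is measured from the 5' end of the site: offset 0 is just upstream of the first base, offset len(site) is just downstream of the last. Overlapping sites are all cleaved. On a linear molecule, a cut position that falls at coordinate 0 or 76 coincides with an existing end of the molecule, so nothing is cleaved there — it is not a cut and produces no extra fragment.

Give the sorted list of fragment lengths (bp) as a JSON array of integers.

Site scan:
  DwuIV (GTATTG, off=1): starts [23] → cuts [24]
  AzqX (TGCTAC, off=6): starts [2, 10, 16, 31, 41, 47, 57, 65] → cuts [8, 16, 22, 37, 47, 53, 63, 71]

Pooled cuts: [8, 16, 22, 24, 37, 47, 53, 63, 71]

Fragments:
  [0,8): 8 bp
  [8,16): 8 bp
  [16,22): 6 bp
  [22,24): 2 bp
  [24,37): 13 bp
  [37,47): 10 bp
  [47,53): 6 bp
  [53,63): 10 bp
  [63,71): 8 bp
  [71,76): 5 bp

[2,5,6,6,8,8,8,10,10,13]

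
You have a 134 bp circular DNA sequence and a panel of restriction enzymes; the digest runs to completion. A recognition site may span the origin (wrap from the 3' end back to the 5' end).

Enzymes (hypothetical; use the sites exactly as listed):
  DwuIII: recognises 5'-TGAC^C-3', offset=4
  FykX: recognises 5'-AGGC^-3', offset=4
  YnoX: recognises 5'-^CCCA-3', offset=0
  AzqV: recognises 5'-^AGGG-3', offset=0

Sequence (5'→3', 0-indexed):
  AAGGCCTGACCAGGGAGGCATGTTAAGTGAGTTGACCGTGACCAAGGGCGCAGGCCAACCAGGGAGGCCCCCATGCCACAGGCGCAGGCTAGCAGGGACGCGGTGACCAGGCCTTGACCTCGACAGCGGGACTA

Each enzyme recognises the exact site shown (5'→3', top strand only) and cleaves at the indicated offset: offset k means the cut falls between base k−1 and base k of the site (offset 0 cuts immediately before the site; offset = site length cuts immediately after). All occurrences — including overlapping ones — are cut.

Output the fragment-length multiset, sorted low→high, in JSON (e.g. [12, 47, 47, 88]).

[1,1,2,4,5,5,5,6,6,6,8,8,11,14,14,17,21]

Site scan:
  DwuIII (TGACC, off=4): starts [6, 32, 38, 103, 114] → cuts [10, 36, 42, 107, 118]
  FykX (AGGC, off=4): starts [1, 15, 51, 64, 79, 85, 108] → cuts [5, 19, 55, 68, 83, 89, 112]
  YnoX (CCCA, off=0): starts [69] → cuts [69]
  AzqV (AGGG, off=0): starts [11, 44, 60, 93] → cuts [11, 44, 60, 93]

All cut coordinates (distinct, sorted): [5, 10, 11, 19, 36, 42, 44, 55, 60, 68, 69, 83, 89, 93, 107, 112, 118]

Fragment lengths:
  5→10: 5 bp
  10→11: 1 bp
  11→19: 8 bp
  19→36: 17 bp
  36→42: 6 bp
  42→44: 2 bp
  44→55: 11 bp
  55→60: 5 bp
  60→68: 8 bp
  68→69: 1 bp
  69→83: 14 bp
  83→89: 6 bp
  89→93: 4 bp
  93→107: 14 bp
  107→112: 5 bp
  112→118: 6 bp
  118→5 (wrap): 134-118+5 = 21 bp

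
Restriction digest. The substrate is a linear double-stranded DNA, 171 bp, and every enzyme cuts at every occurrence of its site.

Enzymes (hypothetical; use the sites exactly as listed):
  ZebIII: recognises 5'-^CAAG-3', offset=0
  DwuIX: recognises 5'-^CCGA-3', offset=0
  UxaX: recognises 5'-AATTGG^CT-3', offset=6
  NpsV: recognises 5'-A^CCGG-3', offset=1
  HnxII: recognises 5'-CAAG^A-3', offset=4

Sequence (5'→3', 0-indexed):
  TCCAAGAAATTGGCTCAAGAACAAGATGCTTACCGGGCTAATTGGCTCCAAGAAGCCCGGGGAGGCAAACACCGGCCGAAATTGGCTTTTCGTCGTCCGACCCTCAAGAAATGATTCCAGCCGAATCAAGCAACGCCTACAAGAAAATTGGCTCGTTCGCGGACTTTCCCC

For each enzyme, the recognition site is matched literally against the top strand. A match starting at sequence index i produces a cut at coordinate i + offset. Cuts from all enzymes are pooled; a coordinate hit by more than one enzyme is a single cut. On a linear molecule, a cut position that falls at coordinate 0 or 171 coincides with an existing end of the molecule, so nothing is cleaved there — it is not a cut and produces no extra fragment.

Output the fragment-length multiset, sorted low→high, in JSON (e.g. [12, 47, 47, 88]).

[2,2,2,3,4,4,4,4,4,4,4,6,7,7,8,8,10,11,12,13,13,19,20]

Scan for sites:
  ZebIII CAAG/0: at [2, 15, 21, 48, 104, 126, 139] ⇒ [2, 15, 21, 48, 104, 126, 139]
  DwuIX CCGA/0: at [75, 96, 120] ⇒ [75, 96, 120]
  UxaX AATTGGCT/6: at [7, 39, 79, 145] ⇒ [13, 45, 85, 151]
  NpsV ACCGG/1: at [31, 70] ⇒ [32, 71]
  HnxII CAAGA/4: at [2, 15, 21, 48, 104, 139] ⇒ [6, 19, 25, 52, 108, 143]

Pooled cuts: [2, 6, 13, 15, 19, 21, 25, 32, 45, 48, 52, 71, 75, 85, 96, 104, 108, 120, 126, 139, 143, 151]

Fragment lengths:
  [0,2): 2 bp
  [2,6): 4 bp
  [6,13): 7 bp
  [13,15): 2 bp
  [15,19): 4 bp
  [19,21): 2 bp
  [21,25): 4 bp
  [25,32): 7 bp
  [32,45): 13 bp
  [45,48): 3 bp
  [48,52): 4 bp
  [52,71): 19 bp
  [71,75): 4 bp
  [75,85): 10 bp
  [85,96): 11 bp
  [96,104): 8 bp
  [104,108): 4 bp
  [108,120): 12 bp
  [120,126): 6 bp
  [126,139): 13 bp
  [139,143): 4 bp
  [143,151): 8 bp
  [151,171): 20 bp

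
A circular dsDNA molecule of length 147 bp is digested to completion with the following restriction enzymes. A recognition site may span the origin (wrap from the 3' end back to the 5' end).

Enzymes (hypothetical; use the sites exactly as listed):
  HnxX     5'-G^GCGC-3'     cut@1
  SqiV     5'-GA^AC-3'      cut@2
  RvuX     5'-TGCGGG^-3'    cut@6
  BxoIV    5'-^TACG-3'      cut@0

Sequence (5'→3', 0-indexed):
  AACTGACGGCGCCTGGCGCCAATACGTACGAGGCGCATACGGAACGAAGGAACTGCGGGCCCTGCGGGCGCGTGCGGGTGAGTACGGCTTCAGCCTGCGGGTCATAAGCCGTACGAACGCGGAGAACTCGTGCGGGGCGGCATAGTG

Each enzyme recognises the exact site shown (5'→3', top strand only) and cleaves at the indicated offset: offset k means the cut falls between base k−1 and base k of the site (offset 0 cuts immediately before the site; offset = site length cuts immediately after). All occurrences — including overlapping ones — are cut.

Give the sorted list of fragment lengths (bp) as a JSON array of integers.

Scan for sites:
  HnxX (GGCGC, off=1): starts [7, 14, 31, 66] → cuts [8, 15, 32, 67]
  SqiV (GAAC, off=2): starts [41, 49, 114, 123, 146] → cuts [1, 43, 51, 116, 125]
  RvuX (TGCGGG, off=6): starts [53, 62, 72, 95, 130] → cuts [59, 68, 78, 101, 136]
  BxoIV (TACG, off=0): starts [22, 26, 37, 82, 111] → cuts [22, 26, 37, 82, 111]

All cut coordinates (distinct, sorted): [1, 8, 15, 22, 26, 32, 37, 43, 51, 59, 67, 68, 78, 82, 101, 111, 116, 125, 136]

Fragment lengths:
  1→8: 7 bp
  8→15: 7 bp
  15→22: 7 bp
  22→26: 4 bp
  26→32: 6 bp
  32→37: 5 bp
  37→43: 6 bp
  43→51: 8 bp
  51→59: 8 bp
  59→67: 8 bp
  67→68: 1 bp
  68→78: 10 bp
  78→82: 4 bp
  82→101: 19 bp
  101→111: 10 bp
  111→116: 5 bp
  116→125: 9 bp
  125→136: 11 bp
  136→1 (wrap): 147-136+1 = 12 bp

[1,4,4,5,5,6,6,7,7,7,8,8,8,9,10,10,11,12,19]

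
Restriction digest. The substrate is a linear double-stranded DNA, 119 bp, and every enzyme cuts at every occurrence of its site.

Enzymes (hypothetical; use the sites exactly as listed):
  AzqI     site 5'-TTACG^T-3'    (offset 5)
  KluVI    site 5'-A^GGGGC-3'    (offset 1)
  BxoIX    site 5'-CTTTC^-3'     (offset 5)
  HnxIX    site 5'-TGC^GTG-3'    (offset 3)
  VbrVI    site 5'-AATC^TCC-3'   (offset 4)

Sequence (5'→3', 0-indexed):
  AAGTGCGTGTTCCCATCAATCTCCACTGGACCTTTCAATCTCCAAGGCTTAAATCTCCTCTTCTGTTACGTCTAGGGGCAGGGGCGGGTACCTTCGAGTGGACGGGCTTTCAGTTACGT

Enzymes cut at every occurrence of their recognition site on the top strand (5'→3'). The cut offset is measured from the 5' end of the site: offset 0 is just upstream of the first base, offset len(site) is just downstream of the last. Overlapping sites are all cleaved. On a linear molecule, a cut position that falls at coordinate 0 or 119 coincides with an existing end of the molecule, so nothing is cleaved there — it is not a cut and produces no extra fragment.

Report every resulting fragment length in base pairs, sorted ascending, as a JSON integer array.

[1,4,4,6,6,7,15,15,15,15,31]

Site scan:
  AzqI (TTACGT, off=5): starts [65, 113] → cuts [70, 118]
  KluVI (AGGGGC, off=1): starts [73, 79] → cuts [74, 80]
  BxoIX (CTTTC, off=5): starts [31, 106] → cuts [36, 111]
  HnxIX (TGCGTG, off=3): starts [3] → cuts [6]
  VbrVI (AATCTCC, off=4): starts [17, 36, 51] → cuts [21, 40, 55]

All cut coordinates (distinct, sorted): [6, 21, 36, 40, 55, 70, 74, 80, 111, 118]

Fragment lengths:
  [0,6): 6 bp
  [6,21): 15 bp
  [21,36): 15 bp
  [36,40): 4 bp
  [40,55): 15 bp
  [55,70): 15 bp
  [70,74): 4 bp
  [74,80): 6 bp
  [80,111): 31 bp
  [111,118): 7 bp
  [118,119): 1 bp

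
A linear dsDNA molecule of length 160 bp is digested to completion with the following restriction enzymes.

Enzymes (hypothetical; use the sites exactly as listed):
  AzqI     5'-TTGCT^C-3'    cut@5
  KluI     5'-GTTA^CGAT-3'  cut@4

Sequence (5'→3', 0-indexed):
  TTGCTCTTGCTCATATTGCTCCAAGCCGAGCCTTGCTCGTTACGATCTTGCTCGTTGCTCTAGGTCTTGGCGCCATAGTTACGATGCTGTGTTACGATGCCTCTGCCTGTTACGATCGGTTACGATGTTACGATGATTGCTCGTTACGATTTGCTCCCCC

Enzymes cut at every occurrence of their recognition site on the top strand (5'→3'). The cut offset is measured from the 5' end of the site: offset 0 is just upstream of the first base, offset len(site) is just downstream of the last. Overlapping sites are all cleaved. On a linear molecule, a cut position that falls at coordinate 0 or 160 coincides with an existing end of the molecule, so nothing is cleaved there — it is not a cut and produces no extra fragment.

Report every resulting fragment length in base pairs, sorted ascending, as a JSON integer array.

Per-enzyme occurrences:
  AzqI TTGCTC/5: at [0, 6, 15, 32, 47, 54, 136, 150] ⇒ [5, 11, 20, 37, 52, 59, 141, 155]
  KluI GTTACGAT/4: at [38, 77, 90, 108, 118, 126, 142] ⇒ [42, 81, 94, 112, 122, 130, 146]

Pooled cuts: [5, 11, 20, 37, 42, 52, 59, 81, 94, 112, 122, 130, 141, 146, 155]

Fragments:
  [0,5): 5 bp
  [5,11): 6 bp
  [11,20): 9 bp
  [20,37): 17 bp
  [37,42): 5 bp
  [42,52): 10 bp
  [52,59): 7 bp
  [59,81): 22 bp
  [81,94): 13 bp
  [94,112): 18 bp
  [112,122): 10 bp
  [122,130): 8 bp
  [130,141): 11 bp
  [141,146): 5 bp
  [146,155): 9 bp
  [155,160): 5 bp

[5,5,5,5,6,7,8,9,9,10,10,11,13,17,18,22]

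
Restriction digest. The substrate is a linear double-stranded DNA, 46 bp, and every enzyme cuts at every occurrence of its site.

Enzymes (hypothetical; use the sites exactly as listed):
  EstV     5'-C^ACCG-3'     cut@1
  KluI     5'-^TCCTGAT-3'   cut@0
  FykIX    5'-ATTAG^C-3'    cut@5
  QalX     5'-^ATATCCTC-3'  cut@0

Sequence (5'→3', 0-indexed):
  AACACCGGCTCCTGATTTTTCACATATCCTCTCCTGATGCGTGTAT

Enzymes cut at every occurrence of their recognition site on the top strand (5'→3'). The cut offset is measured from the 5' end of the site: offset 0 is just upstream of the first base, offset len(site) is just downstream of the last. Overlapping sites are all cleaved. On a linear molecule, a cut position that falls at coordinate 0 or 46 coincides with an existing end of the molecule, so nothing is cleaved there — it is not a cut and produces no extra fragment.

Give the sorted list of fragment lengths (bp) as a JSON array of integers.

Scan for sites:
  EstV (CACCG, off=1): starts [2] → cuts [3]
  KluI (TCCTGAT, off=0): starts [9, 31] → cuts [9, 31]
  FykIX (ATTAGC, off=5): no sites
  QalX (ATATCCTC, off=0): starts [23] → cuts [23]

Pooled cuts: [3, 9, 23, 31]

Fragments:
  [0,3): 3 bp
  [3,9): 6 bp
  [9,23): 14 bp
  [23,31): 8 bp
  [31,46): 15 bp

[3,6,8,14,15]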